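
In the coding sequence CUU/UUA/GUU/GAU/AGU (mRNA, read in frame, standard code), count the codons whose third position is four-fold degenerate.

Codon 1 CUU (Leu): third position 4-fold.
Codon 2 UUA (Leu): third position 2-fold.
Codon 3 GUU (Val): third position 4-fold.
Codon 4 GAU (Asp): third position 2-fold.
Codon 5 AGU (Ser): third position 2-fold.
Four-fold degenerate third positions: 2.

2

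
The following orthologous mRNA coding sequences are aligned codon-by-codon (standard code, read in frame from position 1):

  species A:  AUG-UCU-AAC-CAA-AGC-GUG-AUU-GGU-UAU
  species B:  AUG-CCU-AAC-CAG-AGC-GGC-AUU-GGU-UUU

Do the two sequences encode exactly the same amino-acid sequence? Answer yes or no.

Codon 1: AUG Met / AUG Met — identical.
Codon 2: UCU Ser / CCU Pro — nonsynonymous.
Codon 3: AAC Asn / AAC Asn — identical.
Codon 4: CAA Gln / CAG Gln — synonymous.
Codon 5: AGC Ser / AGC Ser — identical.
Codon 6: GUG Val / GGC Gly — nonsynonymous.
Codon 7: AUU Ile / AUU Ile — identical.
Codon 8: GGU Gly / GGU Gly — identical.
Codon 9: UAU Tyr / UUU Phe — nonsynonymous.
Nonsynonymous differences: 3 → different protein.

no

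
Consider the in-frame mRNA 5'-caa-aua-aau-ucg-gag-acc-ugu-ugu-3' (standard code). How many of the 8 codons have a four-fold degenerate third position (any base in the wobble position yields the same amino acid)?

2

Codon 1 CAA (Gln): third position 2-fold.
Codon 2 AUA (Ile): third position 3-fold.
Codon 3 AAU (Asn): third position 2-fold.
Codon 4 UCG (Ser): third position 4-fold.
Codon 5 GAG (Glu): third position 2-fold.
Codon 6 ACC (Thr): third position 4-fold.
Codon 7 UGU (Cys): third position 2-fold.
Codon 8 UGU (Cys): third position 2-fold.
Four-fold degenerate third positions: 2.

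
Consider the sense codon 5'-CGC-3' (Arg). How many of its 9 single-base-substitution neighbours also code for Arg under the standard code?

Position 1: none → 0 synonymous.
Position 2: none → 0 synonymous.
Position 3: CGU, CGA, CGG → 3 synonymous.
Total: 0 + 0 + 3 = 3.

3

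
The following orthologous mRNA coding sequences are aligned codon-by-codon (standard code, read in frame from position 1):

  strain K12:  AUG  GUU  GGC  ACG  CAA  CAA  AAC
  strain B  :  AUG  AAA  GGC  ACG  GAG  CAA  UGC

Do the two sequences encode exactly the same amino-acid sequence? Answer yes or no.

no

Codon 1: AUG Met / AUG Met — identical.
Codon 2: GUU Val / AAA Lys — nonsynonymous.
Codon 3: GGC Gly / GGC Gly — identical.
Codon 4: ACG Thr / ACG Thr — identical.
Codon 5: CAA Gln / GAG Glu — nonsynonymous.
Codon 6: CAA Gln / CAA Gln — identical.
Codon 7: AAC Asn / UGC Cys — nonsynonymous.
Nonsynonymous differences: 3 → different protein.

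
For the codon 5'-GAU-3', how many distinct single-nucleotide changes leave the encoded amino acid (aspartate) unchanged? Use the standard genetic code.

1

Position 1: none → 0 synonymous.
Position 2: none → 0 synonymous.
Position 3: GAC → 1 synonymous.
Total: 0 + 0 + 1 = 1.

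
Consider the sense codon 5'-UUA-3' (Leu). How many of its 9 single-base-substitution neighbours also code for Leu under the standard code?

2

Position 1: CUA → 1 synonymous.
Position 2: none → 0 synonymous.
Position 3: UUG → 1 synonymous.
Total: 1 + 0 + 1 = 2.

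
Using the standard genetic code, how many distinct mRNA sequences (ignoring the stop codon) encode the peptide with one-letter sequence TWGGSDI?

2304

Thr: 4 codons.
Trp: 1 codon.
Gly: 4 codons.
Gly: 4 codons.
Ser: 6 codons.
Asp: 2 codons.
Ile: 3 codons.
4 × 1 × 4 × 4 × 6 × 2 × 3 = 2304.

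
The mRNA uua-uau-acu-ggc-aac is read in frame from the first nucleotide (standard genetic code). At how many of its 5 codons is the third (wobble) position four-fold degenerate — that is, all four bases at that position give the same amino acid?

Codon 1 UUA (Leu): third position 2-fold.
Codon 2 UAU (Tyr): third position 2-fold.
Codon 3 ACU (Thr): third position 4-fold.
Codon 4 GGC (Gly): third position 4-fold.
Codon 5 AAC (Asn): third position 2-fold.
Four-fold degenerate third positions: 2.

2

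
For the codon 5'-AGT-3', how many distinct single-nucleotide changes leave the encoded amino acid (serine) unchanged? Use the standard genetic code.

1

Position 1: none → 0 synonymous.
Position 2: none → 0 synonymous.
Position 3: AGC → 1 synonymous.
Total: 0 + 0 + 1 = 1.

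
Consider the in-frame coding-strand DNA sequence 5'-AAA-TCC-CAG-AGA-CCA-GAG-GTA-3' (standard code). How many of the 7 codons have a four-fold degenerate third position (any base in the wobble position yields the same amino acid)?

Codon 1 AAA (Lys): third position 2-fold.
Codon 2 TCC (Ser): third position 4-fold.
Codon 3 CAG (Gln): third position 2-fold.
Codon 4 AGA (Arg): third position 2-fold.
Codon 5 CCA (Pro): third position 4-fold.
Codon 6 GAG (Glu): third position 2-fold.
Codon 7 GTA (Val): third position 4-fold.
Four-fold degenerate third positions: 3.

3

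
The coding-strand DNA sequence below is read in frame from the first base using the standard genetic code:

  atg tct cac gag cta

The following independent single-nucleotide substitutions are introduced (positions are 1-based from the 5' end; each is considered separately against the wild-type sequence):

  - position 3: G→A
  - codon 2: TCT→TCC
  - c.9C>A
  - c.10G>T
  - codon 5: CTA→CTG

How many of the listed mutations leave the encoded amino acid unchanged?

Codon 1: ATG (Met) → ATA (Ile) — missense.
Codon 2: TCT (Ser) → TCC (Ser) — synonymous.
Codon 3: CAC (His) → CAA (Gln) — missense.
Codon 4: GAG (Glu) → TAG (Stop) — nonsense.
Codon 5: CTA (Leu) → CTG (Leu) — synonymous.
Synonymous: 2 of 5.

2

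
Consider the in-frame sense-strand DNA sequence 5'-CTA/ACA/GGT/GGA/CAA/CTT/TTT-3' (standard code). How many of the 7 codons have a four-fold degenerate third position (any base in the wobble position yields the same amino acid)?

5

Codon 1 CTA (Leu): third position 4-fold.
Codon 2 ACA (Thr): third position 4-fold.
Codon 3 GGT (Gly): third position 4-fold.
Codon 4 GGA (Gly): third position 4-fold.
Codon 5 CAA (Gln): third position 2-fold.
Codon 6 CTT (Leu): third position 4-fold.
Codon 7 TTT (Phe): third position 2-fold.
Four-fold degenerate third positions: 5.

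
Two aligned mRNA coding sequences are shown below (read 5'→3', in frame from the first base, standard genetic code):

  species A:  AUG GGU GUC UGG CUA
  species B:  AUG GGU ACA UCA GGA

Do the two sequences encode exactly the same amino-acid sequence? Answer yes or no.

Codon 1: AUG Met / AUG Met — identical.
Codon 2: GGU Gly / GGU Gly — identical.
Codon 3: GUC Val / ACA Thr — nonsynonymous.
Codon 4: UGG Trp / UCA Ser — nonsynonymous.
Codon 5: CUA Leu / GGA Gly — nonsynonymous.
Nonsynonymous differences: 3 → different protein.

no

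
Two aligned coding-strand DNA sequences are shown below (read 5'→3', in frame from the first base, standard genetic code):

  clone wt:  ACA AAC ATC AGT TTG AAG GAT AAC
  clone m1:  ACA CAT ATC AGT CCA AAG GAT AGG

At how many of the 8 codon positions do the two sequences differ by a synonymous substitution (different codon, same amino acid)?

0

Codon 1: ACA Thr / ACA Thr — identical.
Codon 2: AAC Asn / CAT His — nonsynonymous.
Codon 3: ATC Ile / ATC Ile — identical.
Codon 4: AGT Ser / AGT Ser — identical.
Codon 5: TTG Leu / CCA Pro — nonsynonymous.
Codon 6: AAG Lys / AAG Lys — identical.
Codon 7: GAT Asp / GAT Asp — identical.
Codon 8: AAC Asn / AGG Arg — nonsynonymous.
Synonymous differences: 0.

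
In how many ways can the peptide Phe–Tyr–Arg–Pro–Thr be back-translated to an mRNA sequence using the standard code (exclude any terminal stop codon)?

Phe: 2 codons.
Tyr: 2 codons.
Arg: 6 codons.
Pro: 4 codons.
Thr: 4 codons.
2 × 2 × 6 × 4 × 4 = 384.

384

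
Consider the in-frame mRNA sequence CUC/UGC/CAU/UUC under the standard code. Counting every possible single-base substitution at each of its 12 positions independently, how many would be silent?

Codon 1 (CUC, Leu): 3 synonymous substitutions.
Codon 2 (UGC, Cys): 1 synonymous substitution.
Codon 3 (CAU, His): 1 synonymous substitution.
Codon 4 (UUC, Phe): 1 synonymous substitution.
Total: 3 + 1 + 1 + 1 = 6.

6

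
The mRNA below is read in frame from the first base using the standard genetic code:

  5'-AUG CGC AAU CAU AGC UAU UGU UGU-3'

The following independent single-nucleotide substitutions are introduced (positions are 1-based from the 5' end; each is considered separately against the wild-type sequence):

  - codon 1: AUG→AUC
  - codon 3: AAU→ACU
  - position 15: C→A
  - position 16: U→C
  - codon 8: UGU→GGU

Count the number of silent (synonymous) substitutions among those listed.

Codon 1: AUG (Met) → AUC (Ile) — missense.
Codon 3: AAU (Asn) → ACU (Thr) — missense.
Codon 5: AGC (Ser) → AGA (Arg) — missense.
Codon 6: UAU (Tyr) → CAU (His) — missense.
Codon 8: UGU (Cys) → GGU (Gly) — missense.
Synonymous: 0 of 5.

0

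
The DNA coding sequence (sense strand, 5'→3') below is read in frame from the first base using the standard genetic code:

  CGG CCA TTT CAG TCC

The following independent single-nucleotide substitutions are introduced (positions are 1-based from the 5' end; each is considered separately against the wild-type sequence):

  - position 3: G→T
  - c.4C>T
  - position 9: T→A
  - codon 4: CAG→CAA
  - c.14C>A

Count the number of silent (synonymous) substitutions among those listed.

2

Codon 1: CGG (Arg) → CGT (Arg) — synonymous.
Codon 2: CCA (Pro) → TCA (Ser) — missense.
Codon 3: TTT (Phe) → TTA (Leu) — missense.
Codon 4: CAG (Gln) → CAA (Gln) — synonymous.
Codon 5: TCC (Ser) → TAC (Tyr) — missense.
Synonymous: 2 of 5.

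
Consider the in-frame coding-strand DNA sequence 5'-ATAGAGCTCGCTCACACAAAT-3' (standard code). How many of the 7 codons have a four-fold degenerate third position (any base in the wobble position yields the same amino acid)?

3

Codon 1 ATA (Ile): third position 3-fold.
Codon 2 GAG (Glu): third position 2-fold.
Codon 3 CTC (Leu): third position 4-fold.
Codon 4 GCT (Ala): third position 4-fold.
Codon 5 CAC (His): third position 2-fold.
Codon 6 ACA (Thr): third position 4-fold.
Codon 7 AAT (Asn): third position 2-fold.
Four-fold degenerate third positions: 3.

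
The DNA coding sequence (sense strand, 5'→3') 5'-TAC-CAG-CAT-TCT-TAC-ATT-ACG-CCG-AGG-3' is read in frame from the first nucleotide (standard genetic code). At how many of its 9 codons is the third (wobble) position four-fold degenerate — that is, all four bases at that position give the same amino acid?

3

Codon 1 TAC (Tyr): third position 2-fold.
Codon 2 CAG (Gln): third position 2-fold.
Codon 3 CAT (His): third position 2-fold.
Codon 4 TCT (Ser): third position 4-fold.
Codon 5 TAC (Tyr): third position 2-fold.
Codon 6 ATT (Ile): third position 3-fold.
Codon 7 ACG (Thr): third position 4-fold.
Codon 8 CCG (Pro): third position 4-fold.
Codon 9 AGG (Arg): third position 2-fold.
Four-fold degenerate third positions: 3.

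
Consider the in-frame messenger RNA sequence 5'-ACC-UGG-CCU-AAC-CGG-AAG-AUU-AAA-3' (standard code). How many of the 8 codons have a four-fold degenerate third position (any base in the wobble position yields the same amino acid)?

3

Codon 1 ACC (Thr): third position 4-fold.
Codon 2 UGG (Trp): third position 1-fold.
Codon 3 CCU (Pro): third position 4-fold.
Codon 4 AAC (Asn): third position 2-fold.
Codon 5 CGG (Arg): third position 4-fold.
Codon 6 AAG (Lys): third position 2-fold.
Codon 7 AUU (Ile): third position 3-fold.
Codon 8 AAA (Lys): third position 2-fold.
Four-fold degenerate third positions: 3.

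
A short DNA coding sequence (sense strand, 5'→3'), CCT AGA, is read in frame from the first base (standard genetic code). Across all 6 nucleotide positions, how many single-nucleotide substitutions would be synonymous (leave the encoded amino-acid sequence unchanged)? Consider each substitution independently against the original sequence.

Codon 1 (CCT, Pro): 3 synonymous substitutions.
Codon 2 (AGA, Arg): 2 synonymous substitutions.
Total: 3 + 2 = 5.

5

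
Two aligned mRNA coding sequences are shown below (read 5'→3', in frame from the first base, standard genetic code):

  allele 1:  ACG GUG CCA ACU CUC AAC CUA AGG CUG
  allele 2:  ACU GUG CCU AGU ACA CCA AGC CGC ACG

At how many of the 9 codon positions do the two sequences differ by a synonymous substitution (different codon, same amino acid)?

Codon 1: ACG Thr / ACU Thr — synonymous.
Codon 2: GUG Val / GUG Val — identical.
Codon 3: CCA Pro / CCU Pro — synonymous.
Codon 4: ACU Thr / AGU Ser — nonsynonymous.
Codon 5: CUC Leu / ACA Thr — nonsynonymous.
Codon 6: AAC Asn / CCA Pro — nonsynonymous.
Codon 7: CUA Leu / AGC Ser — nonsynonymous.
Codon 8: AGG Arg / CGC Arg — synonymous.
Codon 9: CUG Leu / ACG Thr — nonsynonymous.
Synonymous differences: 3.

3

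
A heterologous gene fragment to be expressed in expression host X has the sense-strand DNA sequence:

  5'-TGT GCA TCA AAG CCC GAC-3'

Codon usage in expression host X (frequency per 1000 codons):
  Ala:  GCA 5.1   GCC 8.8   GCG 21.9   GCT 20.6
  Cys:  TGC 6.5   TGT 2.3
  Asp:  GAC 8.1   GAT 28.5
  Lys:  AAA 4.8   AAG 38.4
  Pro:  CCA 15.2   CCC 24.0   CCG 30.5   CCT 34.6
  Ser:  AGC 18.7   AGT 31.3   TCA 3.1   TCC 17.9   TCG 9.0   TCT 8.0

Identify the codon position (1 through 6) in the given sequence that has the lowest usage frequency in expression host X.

1

Codon 1 TGT (Cys): 2.3 per 1000.
Codon 2 GCA (Ala): 5.1 per 1000.
Codon 3 TCA (Ser): 3.1 per 1000.
Codon 4 AAG (Lys): 38.4 per 1000.
Codon 5 CCC (Pro): 24.0 per 1000.
Codon 6 GAC (Asp): 8.1 per 1000.
Lowest frequency is 2.3 at codon 1.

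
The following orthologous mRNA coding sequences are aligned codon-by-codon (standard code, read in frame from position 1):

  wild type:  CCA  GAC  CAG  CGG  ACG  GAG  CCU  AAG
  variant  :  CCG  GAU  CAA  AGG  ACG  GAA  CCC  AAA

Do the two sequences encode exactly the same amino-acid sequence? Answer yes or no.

yes

Codon 1: CCA Pro / CCG Pro — synonymous.
Codon 2: GAC Asp / GAU Asp — synonymous.
Codon 3: CAG Gln / CAA Gln — synonymous.
Codon 4: CGG Arg / AGG Arg — synonymous.
Codon 5: ACG Thr / ACG Thr — identical.
Codon 6: GAG Glu / GAA Glu — synonymous.
Codon 7: CCU Pro / CCC Pro — synonymous.
Codon 8: AAG Lys / AAA Lys — synonymous.
Nonsynonymous differences: 0 → same protein.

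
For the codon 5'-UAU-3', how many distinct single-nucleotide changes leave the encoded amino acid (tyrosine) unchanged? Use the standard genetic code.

Position 1: none → 0 synonymous.
Position 2: none → 0 synonymous.
Position 3: UAC → 1 synonymous.
Total: 0 + 0 + 1 = 1.

1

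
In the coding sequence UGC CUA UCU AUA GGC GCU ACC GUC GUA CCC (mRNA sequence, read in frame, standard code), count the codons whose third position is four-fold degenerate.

8

Codon 1 UGC (Cys): third position 2-fold.
Codon 2 CUA (Leu): third position 4-fold.
Codon 3 UCU (Ser): third position 4-fold.
Codon 4 AUA (Ile): third position 3-fold.
Codon 5 GGC (Gly): third position 4-fold.
Codon 6 GCU (Ala): third position 4-fold.
Codon 7 ACC (Thr): third position 4-fold.
Codon 8 GUC (Val): third position 4-fold.
Codon 9 GUA (Val): third position 4-fold.
Codon 10 CCC (Pro): third position 4-fold.
Four-fold degenerate third positions: 8.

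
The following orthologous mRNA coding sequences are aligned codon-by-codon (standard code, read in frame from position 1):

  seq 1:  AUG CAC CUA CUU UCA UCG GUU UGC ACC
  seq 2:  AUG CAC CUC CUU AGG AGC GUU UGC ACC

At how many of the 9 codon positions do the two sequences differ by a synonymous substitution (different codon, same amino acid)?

Codon 1: AUG Met / AUG Met — identical.
Codon 2: CAC His / CAC His — identical.
Codon 3: CUA Leu / CUC Leu — synonymous.
Codon 4: CUU Leu / CUU Leu — identical.
Codon 5: UCA Ser / AGG Arg — nonsynonymous.
Codon 6: UCG Ser / AGC Ser — synonymous.
Codon 7: GUU Val / GUU Val — identical.
Codon 8: UGC Cys / UGC Cys — identical.
Codon 9: ACC Thr / ACC Thr — identical.
Synonymous differences: 2.

2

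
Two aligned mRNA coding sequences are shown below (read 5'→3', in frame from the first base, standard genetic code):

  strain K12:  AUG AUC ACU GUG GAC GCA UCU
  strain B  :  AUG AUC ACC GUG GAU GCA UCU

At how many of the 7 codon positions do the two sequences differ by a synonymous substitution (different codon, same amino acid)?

2

Codon 1: AUG Met / AUG Met — identical.
Codon 2: AUC Ile / AUC Ile — identical.
Codon 3: ACU Thr / ACC Thr — synonymous.
Codon 4: GUG Val / GUG Val — identical.
Codon 5: GAC Asp / GAU Asp — synonymous.
Codon 6: GCA Ala / GCA Ala — identical.
Codon 7: UCU Ser / UCU Ser — identical.
Synonymous differences: 2.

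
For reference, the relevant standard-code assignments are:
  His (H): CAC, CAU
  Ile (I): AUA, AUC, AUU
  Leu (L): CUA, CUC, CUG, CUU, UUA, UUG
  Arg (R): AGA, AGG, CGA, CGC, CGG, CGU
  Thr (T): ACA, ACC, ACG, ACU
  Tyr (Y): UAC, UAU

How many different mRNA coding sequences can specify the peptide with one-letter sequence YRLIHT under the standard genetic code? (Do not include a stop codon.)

Tyr: 2 codons.
Arg: 6 codons.
Leu: 6 codons.
Ile: 3 codons.
His: 2 codons.
Thr: 4 codons.
2 × 6 × 6 × 3 × 2 × 4 = 1728.

1728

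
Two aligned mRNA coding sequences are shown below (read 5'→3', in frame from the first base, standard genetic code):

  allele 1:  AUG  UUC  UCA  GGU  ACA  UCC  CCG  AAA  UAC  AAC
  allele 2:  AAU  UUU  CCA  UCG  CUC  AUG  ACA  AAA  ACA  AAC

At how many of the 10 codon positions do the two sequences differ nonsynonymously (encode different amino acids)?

Codon 1: AUG Met / AAU Asn — nonsynonymous.
Codon 2: UUC Phe / UUU Phe — synonymous.
Codon 3: UCA Ser / CCA Pro — nonsynonymous.
Codon 4: GGU Gly / UCG Ser — nonsynonymous.
Codon 5: ACA Thr / CUC Leu — nonsynonymous.
Codon 6: UCC Ser / AUG Met — nonsynonymous.
Codon 7: CCG Pro / ACA Thr — nonsynonymous.
Codon 8: AAA Lys / AAA Lys — identical.
Codon 9: UAC Tyr / ACA Thr — nonsynonymous.
Codon 10: AAC Asn / AAC Asn — identical.
Nonsynonymous differences: 7.

7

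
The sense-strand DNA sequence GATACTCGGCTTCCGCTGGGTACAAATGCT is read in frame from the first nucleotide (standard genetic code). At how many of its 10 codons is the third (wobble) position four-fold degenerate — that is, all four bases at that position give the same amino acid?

Codon 1 GAT (Asp): third position 2-fold.
Codon 2 ACT (Thr): third position 4-fold.
Codon 3 CGG (Arg): third position 4-fold.
Codon 4 CTT (Leu): third position 4-fold.
Codon 5 CCG (Pro): third position 4-fold.
Codon 6 CTG (Leu): third position 4-fold.
Codon 7 GGT (Gly): third position 4-fold.
Codon 8 ACA (Thr): third position 4-fold.
Codon 9 AAT (Asn): third position 2-fold.
Codon 10 GCT (Ala): third position 4-fold.
Four-fold degenerate third positions: 8.

8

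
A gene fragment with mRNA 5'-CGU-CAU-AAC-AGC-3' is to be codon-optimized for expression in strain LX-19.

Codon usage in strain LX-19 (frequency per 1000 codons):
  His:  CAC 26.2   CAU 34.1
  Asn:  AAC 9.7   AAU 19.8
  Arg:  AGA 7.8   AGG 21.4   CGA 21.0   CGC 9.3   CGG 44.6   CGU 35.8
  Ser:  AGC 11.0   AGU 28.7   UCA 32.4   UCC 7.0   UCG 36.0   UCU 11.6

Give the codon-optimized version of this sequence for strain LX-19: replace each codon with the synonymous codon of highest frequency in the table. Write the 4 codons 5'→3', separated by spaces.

Codon 1 (Arg): best is CGG at 44.6.
Codon 2 (His): best is CAU at 34.1.
Codon 3 (Asn): best is AAU at 19.8.
Codon 4 (Ser): best is UCG at 36.0.

CGG CAU AAU UCG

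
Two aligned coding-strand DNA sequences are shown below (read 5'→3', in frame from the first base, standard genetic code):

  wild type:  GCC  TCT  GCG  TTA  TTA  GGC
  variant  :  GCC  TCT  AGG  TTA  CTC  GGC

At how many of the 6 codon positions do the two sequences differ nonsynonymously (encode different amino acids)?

Codon 1: GCC Ala / GCC Ala — identical.
Codon 2: TCT Ser / TCT Ser — identical.
Codon 3: GCG Ala / AGG Arg — nonsynonymous.
Codon 4: TTA Leu / TTA Leu — identical.
Codon 5: TTA Leu / CTC Leu — synonymous.
Codon 6: GGC Gly / GGC Gly — identical.
Nonsynonymous differences: 1.

1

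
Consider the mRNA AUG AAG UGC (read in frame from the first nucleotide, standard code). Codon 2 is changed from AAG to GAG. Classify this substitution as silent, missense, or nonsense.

missense

Position 4 falls in codon 2: AAG → Lys.
After the substitution the codon is GAG → Glu.
Lys ≠ Glu, so this is a missense mutation.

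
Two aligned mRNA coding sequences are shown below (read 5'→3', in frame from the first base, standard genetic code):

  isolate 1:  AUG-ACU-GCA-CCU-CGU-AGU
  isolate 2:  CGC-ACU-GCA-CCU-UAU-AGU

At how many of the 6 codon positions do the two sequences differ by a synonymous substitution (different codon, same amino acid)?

0

Codon 1: AUG Met / CGC Arg — nonsynonymous.
Codon 2: ACU Thr / ACU Thr — identical.
Codon 3: GCA Ala / GCA Ala — identical.
Codon 4: CCU Pro / CCU Pro — identical.
Codon 5: CGU Arg / UAU Tyr — nonsynonymous.
Codon 6: AGU Ser / AGU Ser — identical.
Synonymous differences: 0.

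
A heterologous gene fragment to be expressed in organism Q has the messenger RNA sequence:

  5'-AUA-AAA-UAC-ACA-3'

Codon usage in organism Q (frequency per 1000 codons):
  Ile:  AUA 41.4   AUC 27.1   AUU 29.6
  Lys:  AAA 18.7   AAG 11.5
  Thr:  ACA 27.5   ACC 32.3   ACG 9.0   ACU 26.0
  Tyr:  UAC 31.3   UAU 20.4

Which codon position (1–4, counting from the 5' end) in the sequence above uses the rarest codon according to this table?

Codon 1 AUA (Ile): 41.4 per 1000.
Codon 2 AAA (Lys): 18.7 per 1000.
Codon 3 UAC (Tyr): 31.3 per 1000.
Codon 4 ACA (Thr): 27.5 per 1000.
Lowest frequency is 18.7 at codon 2.

2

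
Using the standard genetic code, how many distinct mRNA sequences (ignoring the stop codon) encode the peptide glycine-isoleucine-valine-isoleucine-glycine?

Gly: 4 codons.
Ile: 3 codons.
Val: 4 codons.
Ile: 3 codons.
Gly: 4 codons.
4 × 3 × 4 × 3 × 4 = 576.

576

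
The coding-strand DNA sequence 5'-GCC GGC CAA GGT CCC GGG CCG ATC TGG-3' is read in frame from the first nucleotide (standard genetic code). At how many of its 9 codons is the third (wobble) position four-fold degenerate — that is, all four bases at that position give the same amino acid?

Codon 1 GCC (Ala): third position 4-fold.
Codon 2 GGC (Gly): third position 4-fold.
Codon 3 CAA (Gln): third position 2-fold.
Codon 4 GGT (Gly): third position 4-fold.
Codon 5 CCC (Pro): third position 4-fold.
Codon 6 GGG (Gly): third position 4-fold.
Codon 7 CCG (Pro): third position 4-fold.
Codon 8 ATC (Ile): third position 3-fold.
Codon 9 TGG (Trp): third position 1-fold.
Four-fold degenerate third positions: 6.

6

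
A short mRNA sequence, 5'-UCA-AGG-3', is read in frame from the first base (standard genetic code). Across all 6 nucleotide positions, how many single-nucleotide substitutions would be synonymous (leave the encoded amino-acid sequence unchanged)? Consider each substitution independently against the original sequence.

Codon 1 (UCA, Ser): 3 synonymous substitutions.
Codon 2 (AGG, Arg): 2 synonymous substitutions.
Total: 3 + 2 = 5.

5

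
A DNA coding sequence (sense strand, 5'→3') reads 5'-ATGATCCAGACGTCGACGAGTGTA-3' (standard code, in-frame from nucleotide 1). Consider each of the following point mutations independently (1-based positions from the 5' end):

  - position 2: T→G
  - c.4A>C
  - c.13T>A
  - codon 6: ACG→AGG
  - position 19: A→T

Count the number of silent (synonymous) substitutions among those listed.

Codon 1: ATG (Met) → AGG (Arg) — missense.
Codon 2: ATC (Ile) → CTC (Leu) — missense.
Codon 5: TCG (Ser) → ACG (Thr) — missense.
Codon 6: ACG (Thr) → AGG (Arg) — missense.
Codon 7: AGT (Ser) → TGT (Cys) — missense.
Synonymous: 0 of 5.

0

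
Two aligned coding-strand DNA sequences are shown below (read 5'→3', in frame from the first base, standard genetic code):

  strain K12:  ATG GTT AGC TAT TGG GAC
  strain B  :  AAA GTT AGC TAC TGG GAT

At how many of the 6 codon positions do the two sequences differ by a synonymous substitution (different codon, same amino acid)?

2

Codon 1: ATG Met / AAA Lys — nonsynonymous.
Codon 2: GTT Val / GTT Val — identical.
Codon 3: AGC Ser / AGC Ser — identical.
Codon 4: TAT Tyr / TAC Tyr — synonymous.
Codon 5: TGG Trp / TGG Trp — identical.
Codon 6: GAC Asp / GAT Asp — synonymous.
Synonymous differences: 2.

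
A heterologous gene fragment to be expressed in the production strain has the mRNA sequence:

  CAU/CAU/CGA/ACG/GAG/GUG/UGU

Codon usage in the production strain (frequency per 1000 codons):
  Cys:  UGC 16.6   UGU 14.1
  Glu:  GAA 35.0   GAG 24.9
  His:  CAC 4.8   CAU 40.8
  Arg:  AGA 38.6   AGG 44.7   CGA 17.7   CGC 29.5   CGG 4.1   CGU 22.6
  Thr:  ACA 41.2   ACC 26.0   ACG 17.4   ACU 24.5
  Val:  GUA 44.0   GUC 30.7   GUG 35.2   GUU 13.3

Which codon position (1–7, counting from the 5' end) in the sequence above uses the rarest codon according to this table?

Codon 1 CAU (His): 40.8 per 1000.
Codon 2 CAU (His): 40.8 per 1000.
Codon 3 CGA (Arg): 17.7 per 1000.
Codon 4 ACG (Thr): 17.4 per 1000.
Codon 5 GAG (Glu): 24.9 per 1000.
Codon 6 GUG (Val): 35.2 per 1000.
Codon 7 UGU (Cys): 14.1 per 1000.
Lowest frequency is 14.1 at codon 7.

7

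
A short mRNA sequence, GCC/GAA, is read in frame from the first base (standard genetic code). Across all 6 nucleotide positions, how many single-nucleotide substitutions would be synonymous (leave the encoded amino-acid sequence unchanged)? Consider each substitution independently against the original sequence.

4

Codon 1 (GCC, Ala): 3 synonymous substitutions.
Codon 2 (GAA, Glu): 1 synonymous substitution.
Total: 3 + 1 = 4.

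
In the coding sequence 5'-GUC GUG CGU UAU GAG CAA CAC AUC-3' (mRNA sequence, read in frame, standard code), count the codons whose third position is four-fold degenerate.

3

Codon 1 GUC (Val): third position 4-fold.
Codon 2 GUG (Val): third position 4-fold.
Codon 3 CGU (Arg): third position 4-fold.
Codon 4 UAU (Tyr): third position 2-fold.
Codon 5 GAG (Glu): third position 2-fold.
Codon 6 CAA (Gln): third position 2-fold.
Codon 7 CAC (His): third position 2-fold.
Codon 8 AUC (Ile): third position 3-fold.
Four-fold degenerate third positions: 3.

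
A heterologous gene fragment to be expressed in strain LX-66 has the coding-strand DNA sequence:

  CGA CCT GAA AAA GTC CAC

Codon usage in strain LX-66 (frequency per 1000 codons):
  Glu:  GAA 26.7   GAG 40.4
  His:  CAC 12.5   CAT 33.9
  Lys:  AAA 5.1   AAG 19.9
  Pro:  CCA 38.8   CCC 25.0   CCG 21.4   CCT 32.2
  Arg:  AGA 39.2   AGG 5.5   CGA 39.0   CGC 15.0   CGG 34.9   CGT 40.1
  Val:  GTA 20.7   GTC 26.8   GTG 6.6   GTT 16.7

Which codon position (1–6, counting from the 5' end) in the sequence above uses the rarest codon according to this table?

Codon 1 CGA (Arg): 39.0 per 1000.
Codon 2 CCT (Pro): 32.2 per 1000.
Codon 3 GAA (Glu): 26.7 per 1000.
Codon 4 AAA (Lys): 5.1 per 1000.
Codon 5 GTC (Val): 26.8 per 1000.
Codon 6 CAC (His): 12.5 per 1000.
Lowest frequency is 5.1 at codon 4.

4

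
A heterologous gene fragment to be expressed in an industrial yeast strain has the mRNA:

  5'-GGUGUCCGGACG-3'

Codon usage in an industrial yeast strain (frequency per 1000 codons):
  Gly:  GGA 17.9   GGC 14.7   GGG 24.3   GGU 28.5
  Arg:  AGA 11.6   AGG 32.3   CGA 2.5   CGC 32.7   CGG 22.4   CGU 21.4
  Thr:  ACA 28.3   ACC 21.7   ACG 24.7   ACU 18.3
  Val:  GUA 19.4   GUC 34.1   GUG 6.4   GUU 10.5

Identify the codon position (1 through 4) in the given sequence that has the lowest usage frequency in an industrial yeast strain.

3

Codon 1 GGU (Gly): 28.5 per 1000.
Codon 2 GUC (Val): 34.1 per 1000.
Codon 3 CGG (Arg): 22.4 per 1000.
Codon 4 ACG (Thr): 24.7 per 1000.
Lowest frequency is 22.4 at codon 3.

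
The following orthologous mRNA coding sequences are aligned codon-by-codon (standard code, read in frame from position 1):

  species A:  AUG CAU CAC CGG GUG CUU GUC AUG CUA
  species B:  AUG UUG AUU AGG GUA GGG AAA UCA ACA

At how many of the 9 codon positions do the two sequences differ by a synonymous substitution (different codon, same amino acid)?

2

Codon 1: AUG Met / AUG Met — identical.
Codon 2: CAU His / UUG Leu — nonsynonymous.
Codon 3: CAC His / AUU Ile — nonsynonymous.
Codon 4: CGG Arg / AGG Arg — synonymous.
Codon 5: GUG Val / GUA Val — synonymous.
Codon 6: CUU Leu / GGG Gly — nonsynonymous.
Codon 7: GUC Val / AAA Lys — nonsynonymous.
Codon 8: AUG Met / UCA Ser — nonsynonymous.
Codon 9: CUA Leu / ACA Thr — nonsynonymous.
Synonymous differences: 2.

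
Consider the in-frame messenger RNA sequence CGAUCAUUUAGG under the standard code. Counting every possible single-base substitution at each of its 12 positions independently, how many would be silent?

10

Codon 1 (CGA, Arg): 4 synonymous substitutions.
Codon 2 (UCA, Ser): 3 synonymous substitutions.
Codon 3 (UUU, Phe): 1 synonymous substitution.
Codon 4 (AGG, Arg): 2 synonymous substitutions.
Total: 4 + 3 + 1 + 2 = 10.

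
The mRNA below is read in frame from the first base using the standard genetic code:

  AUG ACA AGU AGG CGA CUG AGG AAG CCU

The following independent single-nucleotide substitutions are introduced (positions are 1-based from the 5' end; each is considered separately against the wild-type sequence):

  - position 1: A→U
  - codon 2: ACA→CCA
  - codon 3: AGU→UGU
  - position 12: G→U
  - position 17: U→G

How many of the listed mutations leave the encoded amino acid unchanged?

Codon 1: AUG (Met) → UUG (Leu) — missense.
Codon 2: ACA (Thr) → CCA (Pro) — missense.
Codon 3: AGU (Ser) → UGU (Cys) — missense.
Codon 4: AGG (Arg) → AGU (Ser) — missense.
Codon 6: CUG (Leu) → CGG (Arg) — missense.
Synonymous: 0 of 5.

0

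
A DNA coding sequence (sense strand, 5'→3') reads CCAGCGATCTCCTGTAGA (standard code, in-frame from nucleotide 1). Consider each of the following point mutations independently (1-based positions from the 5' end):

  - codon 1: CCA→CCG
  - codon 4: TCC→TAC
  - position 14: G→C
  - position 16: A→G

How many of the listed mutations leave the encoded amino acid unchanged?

Codon 1: CCA (Pro) → CCG (Pro) — synonymous.
Codon 4: TCC (Ser) → TAC (Tyr) — missense.
Codon 5: TGT (Cys) → TCT (Ser) — missense.
Codon 6: AGA (Arg) → GGA (Gly) — missense.
Synonymous: 1 of 4.

1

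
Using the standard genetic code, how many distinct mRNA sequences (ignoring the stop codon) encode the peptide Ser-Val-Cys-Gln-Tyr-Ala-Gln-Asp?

Ser: 6 codons.
Val: 4 codons.
Cys: 2 codons.
Gln: 2 codons.
Tyr: 2 codons.
Ala: 4 codons.
Gln: 2 codons.
Asp: 2 codons.
6 × 4 × 2 × 2 × 2 × 4 × 2 × 2 = 3072.

3072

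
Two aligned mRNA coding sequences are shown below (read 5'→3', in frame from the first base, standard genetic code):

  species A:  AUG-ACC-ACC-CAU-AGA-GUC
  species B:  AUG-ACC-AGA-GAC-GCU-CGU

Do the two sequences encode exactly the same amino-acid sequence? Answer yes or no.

Codon 1: AUG Met / AUG Met — identical.
Codon 2: ACC Thr / ACC Thr — identical.
Codon 3: ACC Thr / AGA Arg — nonsynonymous.
Codon 4: CAU His / GAC Asp — nonsynonymous.
Codon 5: AGA Arg / GCU Ala — nonsynonymous.
Codon 6: GUC Val / CGU Arg — nonsynonymous.
Nonsynonymous differences: 4 → different protein.

no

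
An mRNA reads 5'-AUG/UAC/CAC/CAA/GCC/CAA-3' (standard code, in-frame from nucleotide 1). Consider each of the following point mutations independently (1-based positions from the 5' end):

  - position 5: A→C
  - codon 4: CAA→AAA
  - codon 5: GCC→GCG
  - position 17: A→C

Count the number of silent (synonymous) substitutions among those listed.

1

Codon 2: UAC (Tyr) → UCC (Ser) — missense.
Codon 4: CAA (Gln) → AAA (Lys) — missense.
Codon 5: GCC (Ala) → GCG (Ala) — synonymous.
Codon 6: CAA (Gln) → CCA (Pro) — missense.
Synonymous: 1 of 4.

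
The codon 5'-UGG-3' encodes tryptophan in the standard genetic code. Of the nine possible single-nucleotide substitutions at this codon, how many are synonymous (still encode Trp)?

0

Position 1: none → 0 synonymous.
Position 2: none → 0 synonymous.
Position 3: none → 0 synonymous.
Total: 0 + 0 + 0 = 0.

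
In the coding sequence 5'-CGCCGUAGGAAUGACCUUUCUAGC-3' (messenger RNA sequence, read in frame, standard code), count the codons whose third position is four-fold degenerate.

Codon 1 CGC (Arg): third position 4-fold.
Codon 2 CGU (Arg): third position 4-fold.
Codon 3 AGG (Arg): third position 2-fold.
Codon 4 AAU (Asn): third position 2-fold.
Codon 5 GAC (Asp): third position 2-fold.
Codon 6 CUU (Leu): third position 4-fold.
Codon 7 UCU (Ser): third position 4-fold.
Codon 8 AGC (Ser): third position 2-fold.
Four-fold degenerate third positions: 4.

4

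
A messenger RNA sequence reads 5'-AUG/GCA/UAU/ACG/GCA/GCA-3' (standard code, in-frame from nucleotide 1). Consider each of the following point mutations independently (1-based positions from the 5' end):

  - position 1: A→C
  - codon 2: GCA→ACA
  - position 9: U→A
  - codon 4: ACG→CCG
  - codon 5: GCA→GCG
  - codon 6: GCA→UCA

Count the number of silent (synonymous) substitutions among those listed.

Codon 1: AUG (Met) → CUG (Leu) — missense.
Codon 2: GCA (Ala) → ACA (Thr) — missense.
Codon 3: UAU (Tyr) → UAA (Stop) — nonsense.
Codon 4: ACG (Thr) → CCG (Pro) — missense.
Codon 5: GCA (Ala) → GCG (Ala) — synonymous.
Codon 6: GCA (Ala) → UCA (Ser) — missense.
Synonymous: 1 of 6.

1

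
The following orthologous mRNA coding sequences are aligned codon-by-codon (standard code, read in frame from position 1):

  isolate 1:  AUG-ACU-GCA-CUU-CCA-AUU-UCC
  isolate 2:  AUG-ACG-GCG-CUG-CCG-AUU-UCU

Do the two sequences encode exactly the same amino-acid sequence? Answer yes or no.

yes

Codon 1: AUG Met / AUG Met — identical.
Codon 2: ACU Thr / ACG Thr — synonymous.
Codon 3: GCA Ala / GCG Ala — synonymous.
Codon 4: CUU Leu / CUG Leu — synonymous.
Codon 5: CCA Pro / CCG Pro — synonymous.
Codon 6: AUU Ile / AUU Ile — identical.
Codon 7: UCC Ser / UCU Ser — synonymous.
Nonsynonymous differences: 0 → same protein.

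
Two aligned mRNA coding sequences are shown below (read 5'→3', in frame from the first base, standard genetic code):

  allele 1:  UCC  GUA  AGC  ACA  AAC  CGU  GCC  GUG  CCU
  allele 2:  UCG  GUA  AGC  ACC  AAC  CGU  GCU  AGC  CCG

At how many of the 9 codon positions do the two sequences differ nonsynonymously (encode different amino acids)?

Codon 1: UCC Ser / UCG Ser — synonymous.
Codon 2: GUA Val / GUA Val — identical.
Codon 3: AGC Ser / AGC Ser — identical.
Codon 4: ACA Thr / ACC Thr — synonymous.
Codon 5: AAC Asn / AAC Asn — identical.
Codon 6: CGU Arg / CGU Arg — identical.
Codon 7: GCC Ala / GCU Ala — synonymous.
Codon 8: GUG Val / AGC Ser — nonsynonymous.
Codon 9: CCU Pro / CCG Pro — synonymous.
Nonsynonymous differences: 1.

1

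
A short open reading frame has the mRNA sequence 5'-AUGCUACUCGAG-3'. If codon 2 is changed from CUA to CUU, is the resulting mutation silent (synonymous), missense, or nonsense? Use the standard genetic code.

Position 6 falls in codon 2: CUA → Leu.
After the substitution the codon is CUU → Leu.
Both encode Leu, so the change is synonymous.

silent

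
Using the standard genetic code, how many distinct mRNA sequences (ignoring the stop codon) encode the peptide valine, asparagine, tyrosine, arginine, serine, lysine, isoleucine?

Val: 4 codons.
Asn: 2 codons.
Tyr: 2 codons.
Arg: 6 codons.
Ser: 6 codons.
Lys: 2 codons.
Ile: 3 codons.
4 × 2 × 2 × 6 × 6 × 2 × 3 = 3456.

3456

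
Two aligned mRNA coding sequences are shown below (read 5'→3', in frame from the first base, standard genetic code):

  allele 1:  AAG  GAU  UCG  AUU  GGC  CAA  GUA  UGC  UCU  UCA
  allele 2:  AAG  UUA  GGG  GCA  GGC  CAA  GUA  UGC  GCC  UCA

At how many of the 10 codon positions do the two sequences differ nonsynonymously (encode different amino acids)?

4

Codon 1: AAG Lys / AAG Lys — identical.
Codon 2: GAU Asp / UUA Leu — nonsynonymous.
Codon 3: UCG Ser / GGG Gly — nonsynonymous.
Codon 4: AUU Ile / GCA Ala — nonsynonymous.
Codon 5: GGC Gly / GGC Gly — identical.
Codon 6: CAA Gln / CAA Gln — identical.
Codon 7: GUA Val / GUA Val — identical.
Codon 8: UGC Cys / UGC Cys — identical.
Codon 9: UCU Ser / GCC Ala — nonsynonymous.
Codon 10: UCA Ser / UCA Ser — identical.
Nonsynonymous differences: 4.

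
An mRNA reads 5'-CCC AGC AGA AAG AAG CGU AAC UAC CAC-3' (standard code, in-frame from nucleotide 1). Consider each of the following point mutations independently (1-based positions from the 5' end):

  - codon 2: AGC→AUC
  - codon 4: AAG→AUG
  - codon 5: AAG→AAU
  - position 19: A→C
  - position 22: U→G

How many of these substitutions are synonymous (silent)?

0

Codon 2: AGC (Ser) → AUC (Ile) — missense.
Codon 4: AAG (Lys) → AUG (Met) — missense.
Codon 5: AAG (Lys) → AAU (Asn) — missense.
Codon 7: AAC (Asn) → CAC (His) — missense.
Codon 8: UAC (Tyr) → GAC (Asp) — missense.
Synonymous: 0 of 5.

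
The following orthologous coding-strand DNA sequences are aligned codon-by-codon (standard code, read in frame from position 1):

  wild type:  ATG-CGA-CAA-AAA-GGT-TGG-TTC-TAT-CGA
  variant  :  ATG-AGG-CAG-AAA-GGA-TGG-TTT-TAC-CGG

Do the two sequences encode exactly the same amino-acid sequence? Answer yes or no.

yes

Codon 1: ATG Met / ATG Met — identical.
Codon 2: CGA Arg / AGG Arg — synonymous.
Codon 3: CAA Gln / CAG Gln — synonymous.
Codon 4: AAA Lys / AAA Lys — identical.
Codon 5: GGT Gly / GGA Gly — synonymous.
Codon 6: TGG Trp / TGG Trp — identical.
Codon 7: TTC Phe / TTT Phe — synonymous.
Codon 8: TAT Tyr / TAC Tyr — synonymous.
Codon 9: CGA Arg / CGG Arg — synonymous.
Nonsynonymous differences: 0 → same protein.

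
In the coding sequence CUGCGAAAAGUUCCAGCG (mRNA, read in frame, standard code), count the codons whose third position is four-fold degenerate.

Codon 1 CUG (Leu): third position 4-fold.
Codon 2 CGA (Arg): third position 4-fold.
Codon 3 AAA (Lys): third position 2-fold.
Codon 4 GUU (Val): third position 4-fold.
Codon 5 CCA (Pro): third position 4-fold.
Codon 6 GCG (Ala): third position 4-fold.
Four-fold degenerate third positions: 5.

5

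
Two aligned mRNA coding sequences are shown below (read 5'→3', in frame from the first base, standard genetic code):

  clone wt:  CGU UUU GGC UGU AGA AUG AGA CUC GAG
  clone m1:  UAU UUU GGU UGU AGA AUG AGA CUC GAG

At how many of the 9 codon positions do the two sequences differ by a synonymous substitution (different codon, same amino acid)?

1

Codon 1: CGU Arg / UAU Tyr — nonsynonymous.
Codon 2: UUU Phe / UUU Phe — identical.
Codon 3: GGC Gly / GGU Gly — synonymous.
Codon 4: UGU Cys / UGU Cys — identical.
Codon 5: AGA Arg / AGA Arg — identical.
Codon 6: AUG Met / AUG Met — identical.
Codon 7: AGA Arg / AGA Arg — identical.
Codon 8: CUC Leu / CUC Leu — identical.
Codon 9: GAG Glu / GAG Glu — identical.
Synonymous differences: 1.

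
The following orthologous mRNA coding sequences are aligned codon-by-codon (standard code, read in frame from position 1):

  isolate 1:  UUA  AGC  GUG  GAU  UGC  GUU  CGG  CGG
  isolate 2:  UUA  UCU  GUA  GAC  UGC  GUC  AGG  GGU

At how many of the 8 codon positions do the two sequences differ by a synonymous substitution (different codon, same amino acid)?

Codon 1: UUA Leu / UUA Leu — identical.
Codon 2: AGC Ser / UCU Ser — synonymous.
Codon 3: GUG Val / GUA Val — synonymous.
Codon 4: GAU Asp / GAC Asp — synonymous.
Codon 5: UGC Cys / UGC Cys — identical.
Codon 6: GUU Val / GUC Val — synonymous.
Codon 7: CGG Arg / AGG Arg — synonymous.
Codon 8: CGG Arg / GGU Gly — nonsynonymous.
Synonymous differences: 5.

5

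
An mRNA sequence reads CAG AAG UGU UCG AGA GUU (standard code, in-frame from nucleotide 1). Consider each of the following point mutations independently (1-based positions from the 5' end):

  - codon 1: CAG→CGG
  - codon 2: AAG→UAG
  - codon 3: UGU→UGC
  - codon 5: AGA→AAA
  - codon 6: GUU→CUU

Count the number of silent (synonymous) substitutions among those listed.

Codon 1: CAG (Gln) → CGG (Arg) — missense.
Codon 2: AAG (Lys) → UAG (Stop) — nonsense.
Codon 3: UGU (Cys) → UGC (Cys) — synonymous.
Codon 5: AGA (Arg) → AAA (Lys) — missense.
Codon 6: GUU (Val) → CUU (Leu) — missense.
Synonymous: 1 of 5.

1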